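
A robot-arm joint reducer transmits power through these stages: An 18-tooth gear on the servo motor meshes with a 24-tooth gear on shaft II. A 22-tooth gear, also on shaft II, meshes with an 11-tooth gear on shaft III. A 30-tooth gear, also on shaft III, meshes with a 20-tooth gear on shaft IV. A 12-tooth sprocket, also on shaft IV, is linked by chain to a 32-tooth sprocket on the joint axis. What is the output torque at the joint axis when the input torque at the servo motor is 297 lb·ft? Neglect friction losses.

After the gear mesh (24/18): 297 × 1.3333 = 396 lb·ft
After the gear mesh (11/22): 396 × 0.5 = 198 lb·ft
After the gear mesh (20/30): 198 × 0.66667 = 132 lb·ft
After the chain (32/12): 132 × 2.6667 = 352 lb·ft

352 lb·ft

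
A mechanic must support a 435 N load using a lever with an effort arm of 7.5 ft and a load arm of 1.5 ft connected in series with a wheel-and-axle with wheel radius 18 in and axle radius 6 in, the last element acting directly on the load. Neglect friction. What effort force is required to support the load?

29 N

Lever MA = effort arm / load arm = 7.5/1.5 = 5.
Wheel-and-axle MA = R/r = 18/6 = 3.
Combined ideal MA = 5 × 3 = 15.
Effort = load / MA = 435 / 15 = 29 N.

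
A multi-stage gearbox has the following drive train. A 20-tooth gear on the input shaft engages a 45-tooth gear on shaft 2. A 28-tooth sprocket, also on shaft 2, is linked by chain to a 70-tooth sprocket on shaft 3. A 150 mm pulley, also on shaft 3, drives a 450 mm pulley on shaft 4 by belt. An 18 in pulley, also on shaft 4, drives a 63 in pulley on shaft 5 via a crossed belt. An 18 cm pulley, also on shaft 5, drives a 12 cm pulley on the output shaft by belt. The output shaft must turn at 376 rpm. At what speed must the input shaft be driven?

14805 rpm

Overall ratio R = 2.25 × 2.5 × 3 × 3.5 × 0.66667 = 39.375.
Required input speed = output speed × R = 376 × 39.375 = 14805 rpm.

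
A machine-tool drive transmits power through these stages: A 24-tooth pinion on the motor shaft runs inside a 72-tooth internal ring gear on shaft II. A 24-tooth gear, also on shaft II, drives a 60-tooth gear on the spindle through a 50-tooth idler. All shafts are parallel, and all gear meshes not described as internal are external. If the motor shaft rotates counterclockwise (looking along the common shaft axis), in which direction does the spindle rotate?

counterclockwise

the motor shaft → shaft II: internal mesh, same direction → CCW.
shaft II → the spindle: driver → idler → driven is 2 external meshes, 2 reversals → CCW.
2 reversals in total — an even number — so the spindle turns the same way as the motor shaft.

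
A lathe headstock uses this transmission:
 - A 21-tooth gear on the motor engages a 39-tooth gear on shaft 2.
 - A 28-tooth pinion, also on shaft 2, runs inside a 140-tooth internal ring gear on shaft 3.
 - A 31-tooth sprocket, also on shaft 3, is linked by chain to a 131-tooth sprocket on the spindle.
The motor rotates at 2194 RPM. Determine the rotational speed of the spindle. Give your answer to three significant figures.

55.9 RPM

gear mesh 39/21 = 1.8571 → 2194/1.8571 = 1181.4 RPM
internal gear 140/28 = 5 → 1181.4/5 = 236.28 RPM
chain 131/31 = 4.2258 → 236.28/4.2258 = 55.913 RPM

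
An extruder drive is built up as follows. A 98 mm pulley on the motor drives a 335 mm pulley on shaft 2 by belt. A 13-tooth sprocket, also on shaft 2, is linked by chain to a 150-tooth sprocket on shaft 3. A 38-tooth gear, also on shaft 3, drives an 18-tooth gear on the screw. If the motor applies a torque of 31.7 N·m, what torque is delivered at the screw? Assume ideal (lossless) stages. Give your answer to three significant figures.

592 N·m

belt 335/98 = 3.4184 → τ = 31.7·3.4184 = 108.36 N·m
chain 150/13 = 11.538 → τ = 108.36·11.538 = 1250.3 N·m
gear mesh 18/38 = 0.47368 → τ = 1250.3·0.47368 = 592.26 N·m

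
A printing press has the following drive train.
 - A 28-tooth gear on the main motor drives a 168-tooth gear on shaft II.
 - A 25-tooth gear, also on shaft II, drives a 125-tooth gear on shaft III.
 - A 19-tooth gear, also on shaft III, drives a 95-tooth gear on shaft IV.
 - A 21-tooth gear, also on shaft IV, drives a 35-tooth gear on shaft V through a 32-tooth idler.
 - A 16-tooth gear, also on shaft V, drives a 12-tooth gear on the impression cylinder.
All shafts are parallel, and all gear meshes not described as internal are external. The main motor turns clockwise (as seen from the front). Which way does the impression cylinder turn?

the main motor → shaft II: external mesh, 1 reversal → CCW.
shaft II → shaft III: external mesh, 1 reversal → CW.
shaft III → shaft IV: external mesh, 1 reversal → CCW.
shaft IV → shaft V: driver → idler → driven is 2 external meshes, 2 reversals → CCW.
shaft V → the impression cylinder: external mesh, 1 reversal → CW.
6 reversals in total — an even number — so the impression cylinder turns the same way as the main motor.

clockwise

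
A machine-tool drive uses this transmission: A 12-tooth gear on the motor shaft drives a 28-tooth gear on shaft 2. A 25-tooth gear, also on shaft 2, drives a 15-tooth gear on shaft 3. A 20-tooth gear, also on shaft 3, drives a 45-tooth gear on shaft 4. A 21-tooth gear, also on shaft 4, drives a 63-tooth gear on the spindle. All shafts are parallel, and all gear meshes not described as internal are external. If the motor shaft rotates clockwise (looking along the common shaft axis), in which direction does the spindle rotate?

the motor shaft → shaft 2: external mesh, 1 reversal → CCW.
shaft 2 → shaft 3: external mesh, 1 reversal → CW.
shaft 3 → shaft 4: external mesh, 1 reversal → CCW.
shaft 4 → the spindle: external mesh, 1 reversal → CW.
4 reversals in total — an even number — so the spindle turns the same way as the motor shaft.

clockwise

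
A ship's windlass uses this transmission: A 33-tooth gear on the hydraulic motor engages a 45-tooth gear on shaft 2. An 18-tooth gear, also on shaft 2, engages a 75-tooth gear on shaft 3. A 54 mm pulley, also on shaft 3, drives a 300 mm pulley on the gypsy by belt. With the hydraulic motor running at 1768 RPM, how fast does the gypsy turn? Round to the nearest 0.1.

56.0 RPM

Gear mesh: ratio = 45/33 = 1.3636, so shaft 2 turns at 1768 / 1.3636 = 1296.5 RPM.
Gear mesh: ratio = 75/18 = 4.1667, so shaft 3 turns at 1296.5 / 4.1667 = 311.17 RPM.
Belt: ratio = 300/54 = 5.5556, so the gypsy turns at 311.17 / 5.5556 = 56.01 RPM.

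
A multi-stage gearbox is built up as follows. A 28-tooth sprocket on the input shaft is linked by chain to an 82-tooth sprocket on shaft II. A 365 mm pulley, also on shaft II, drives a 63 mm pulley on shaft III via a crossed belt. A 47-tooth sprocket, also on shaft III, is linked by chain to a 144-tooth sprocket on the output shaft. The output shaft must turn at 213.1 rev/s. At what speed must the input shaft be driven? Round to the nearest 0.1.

330.0 rev/s

Overall ratio R = 2.9286 × 0.1726 × 3.0638 = 1.5487.
Required input speed = output speed × R = 213.1 × 1.5487 = 330.03 rev/s.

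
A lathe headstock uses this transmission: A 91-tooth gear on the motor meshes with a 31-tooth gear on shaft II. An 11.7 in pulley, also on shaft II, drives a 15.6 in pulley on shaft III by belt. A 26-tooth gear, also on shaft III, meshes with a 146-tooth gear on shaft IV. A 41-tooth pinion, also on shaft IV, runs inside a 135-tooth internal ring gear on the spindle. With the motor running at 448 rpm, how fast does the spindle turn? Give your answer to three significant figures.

53.3 rpm

the motor → shaft II (gear mesh, 31/91): 448 ÷ 0.34066 = 1315.1 rpm
shaft II → shaft III (belt, 15.6/11.7): 1315.1 ÷ 1.3333 = 986.32 rpm
shaft III → shaft IV (gear mesh, 146/26): 986.32 ÷ 5.6154 = 175.65 rpm
shaft IV → the spindle (internal gear, 135/41): 175.65 ÷ 3.2927 = 53.344 rpm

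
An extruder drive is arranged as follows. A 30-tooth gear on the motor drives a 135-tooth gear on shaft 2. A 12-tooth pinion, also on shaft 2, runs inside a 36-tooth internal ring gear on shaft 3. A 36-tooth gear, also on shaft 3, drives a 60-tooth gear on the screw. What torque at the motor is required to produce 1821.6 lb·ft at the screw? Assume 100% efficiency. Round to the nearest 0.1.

81.0 lb·ft

Overall ratio R = 4.5 × 3 × 1.6667 = 22.5.
Input torque = output torque / R = 1821.6 / 22.5 = 80.96 lb·ft.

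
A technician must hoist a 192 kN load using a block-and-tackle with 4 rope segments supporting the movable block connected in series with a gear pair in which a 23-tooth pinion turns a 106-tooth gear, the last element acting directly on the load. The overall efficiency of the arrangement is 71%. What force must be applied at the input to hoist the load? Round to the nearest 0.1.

14.7 kN

Block-and-tackle MA = number of supporting rope parts = 4.
Gear pair MA = 106/23 = 4.6087.
Combined ideal MA = 4 × 4.6087 = 18.435.
Actual MA = 18.435 × 0.71 = 13.089.
Effort = load / actual MA = 192 / 13.089 = 14.669 kN.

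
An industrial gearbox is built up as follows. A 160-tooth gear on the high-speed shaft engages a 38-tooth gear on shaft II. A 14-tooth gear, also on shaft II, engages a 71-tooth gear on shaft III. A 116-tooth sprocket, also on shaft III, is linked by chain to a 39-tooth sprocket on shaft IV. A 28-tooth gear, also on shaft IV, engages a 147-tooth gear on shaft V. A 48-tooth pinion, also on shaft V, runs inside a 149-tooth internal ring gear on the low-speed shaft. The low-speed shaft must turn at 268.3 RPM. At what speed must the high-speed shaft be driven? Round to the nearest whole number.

Overall ratio R = 0.2375 × 5.0714 × 0.33621 × 5.25 × 3.1042 = 6.5994.
Required input speed = output speed × R = 268.3 × 6.5994 = 1770.6 RPM.

1771 RPM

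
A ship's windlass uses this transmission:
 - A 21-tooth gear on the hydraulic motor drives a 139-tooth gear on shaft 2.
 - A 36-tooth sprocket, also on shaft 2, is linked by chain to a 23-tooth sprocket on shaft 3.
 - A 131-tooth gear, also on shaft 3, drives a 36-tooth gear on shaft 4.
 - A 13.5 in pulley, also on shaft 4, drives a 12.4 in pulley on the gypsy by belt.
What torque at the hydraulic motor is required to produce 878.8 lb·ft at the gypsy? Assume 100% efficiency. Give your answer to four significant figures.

Overall ratio R = 6.619 × 0.63889 × 0.27481 × 0.91852 = 1.0674.
Input torque = output torque / R = 878.8 / 1.0674 = 823.28 lb·ft.

823.3 lb·ft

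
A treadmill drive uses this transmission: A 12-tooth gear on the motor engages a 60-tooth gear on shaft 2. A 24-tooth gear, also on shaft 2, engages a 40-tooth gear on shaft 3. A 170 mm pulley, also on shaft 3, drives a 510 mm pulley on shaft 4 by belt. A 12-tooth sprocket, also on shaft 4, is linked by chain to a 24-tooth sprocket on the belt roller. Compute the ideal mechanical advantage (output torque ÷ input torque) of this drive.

Each stage contributes driven/driver: gear mesh 60/12 = 5, gear mesh 40/24 = 1.6667, belt 510/170 = 3, chain 24/12 = 2.
Overall: 5 × 1.6667 × 3 × 2 = 50.

50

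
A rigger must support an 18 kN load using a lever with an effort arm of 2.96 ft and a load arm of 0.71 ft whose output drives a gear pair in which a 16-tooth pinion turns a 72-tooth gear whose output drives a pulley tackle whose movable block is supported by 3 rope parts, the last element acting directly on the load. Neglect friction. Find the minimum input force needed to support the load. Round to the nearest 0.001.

0.320 kN

Lever MA = effort arm / load arm = 2.96/0.71 = 4.169.
Gear pair MA = 72/16 = 4.5.
Block-and-tackle MA = number of supporting rope parts = 3.
Combined ideal MA = 4.169 × 4.5 × 3 = 56.282.
Effort = load / MA = 18 / 56.282 = 0.31982 kN.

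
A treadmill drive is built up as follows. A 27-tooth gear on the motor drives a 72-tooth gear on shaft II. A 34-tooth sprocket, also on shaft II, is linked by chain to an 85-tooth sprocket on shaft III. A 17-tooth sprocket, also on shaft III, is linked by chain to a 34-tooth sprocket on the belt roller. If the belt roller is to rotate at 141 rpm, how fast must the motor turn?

Overall ratio R = 2.6667 × 2.5 × 2 = 13.333.
Required input speed = output speed × R = 141 × 13.333 = 1880 rpm.

1880 rpm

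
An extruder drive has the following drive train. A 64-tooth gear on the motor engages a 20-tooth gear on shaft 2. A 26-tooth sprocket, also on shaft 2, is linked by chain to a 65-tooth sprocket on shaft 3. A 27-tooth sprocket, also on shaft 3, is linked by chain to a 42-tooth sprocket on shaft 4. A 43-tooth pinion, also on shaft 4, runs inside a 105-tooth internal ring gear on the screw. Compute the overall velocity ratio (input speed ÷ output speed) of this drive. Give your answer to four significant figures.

Each stage contributes driven/driver: gear mesh 20/64 = 0.3125, chain 65/26 = 2.5, chain 42/27 = 1.5556, internal gear 105/43 = 2.4419.
Overall: 0.3125 × 2.5 × 1.5556 × 2.4419 = 2.9675.

2.968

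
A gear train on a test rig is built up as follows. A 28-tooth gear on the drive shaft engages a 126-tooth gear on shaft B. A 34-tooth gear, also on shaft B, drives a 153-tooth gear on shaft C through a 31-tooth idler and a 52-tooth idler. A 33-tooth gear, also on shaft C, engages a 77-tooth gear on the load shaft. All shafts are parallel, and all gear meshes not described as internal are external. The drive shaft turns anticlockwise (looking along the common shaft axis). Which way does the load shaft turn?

the drive shaft → shaft B: external mesh, 1 reversal → CW.
shaft B → shaft C: driver → idler → idler → driven is 3 external meshes, 3 reversals → CCW.
shaft C → the load shaft: external mesh, 1 reversal → CW.
5 reversals in total — an odd number — so the load shaft turns opposite to the drive shaft.

clockwise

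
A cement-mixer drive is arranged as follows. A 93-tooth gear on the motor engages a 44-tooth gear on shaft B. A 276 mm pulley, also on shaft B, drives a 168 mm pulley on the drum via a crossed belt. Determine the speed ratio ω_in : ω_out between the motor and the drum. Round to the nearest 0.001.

0.288

Each stage contributes driven/driver: gear mesh 44/93 = 0.47312, belt 168/276 = 0.6087.
Overall: 0.47312 × 0.6087 = 0.28799.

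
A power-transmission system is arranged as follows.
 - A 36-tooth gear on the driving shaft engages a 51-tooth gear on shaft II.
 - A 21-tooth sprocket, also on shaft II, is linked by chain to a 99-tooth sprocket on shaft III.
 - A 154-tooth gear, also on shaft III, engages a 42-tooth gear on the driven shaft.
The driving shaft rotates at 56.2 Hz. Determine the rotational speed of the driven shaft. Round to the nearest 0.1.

the driving shaft → shaft II (gear mesh, 51/36): 56.2 ÷ 1.4167 = 39.671 Hz
shaft II → shaft III (chain, 99/21): 39.671 ÷ 4.7143 = 8.415 Hz
shaft III → the driven shaft (gear mesh, 42/154): 8.415 ÷ 0.27273 = 30.855 Hz

30.9 Hz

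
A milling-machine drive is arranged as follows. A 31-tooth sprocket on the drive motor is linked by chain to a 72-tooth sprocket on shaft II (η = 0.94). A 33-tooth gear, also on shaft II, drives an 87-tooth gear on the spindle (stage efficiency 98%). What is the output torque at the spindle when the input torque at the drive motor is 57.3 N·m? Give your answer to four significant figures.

Chain: ratio = 72/31 = 2.3226; torque at shaft II = 57.3 × 2.3226 × 0.94 = 125.1 N·m.
Gear mesh: ratio = 87/33 = 2.6364; torque at the spindle = 125.1 × 2.6364 × 0.98 = 323.21 N·m.

323.2 N·m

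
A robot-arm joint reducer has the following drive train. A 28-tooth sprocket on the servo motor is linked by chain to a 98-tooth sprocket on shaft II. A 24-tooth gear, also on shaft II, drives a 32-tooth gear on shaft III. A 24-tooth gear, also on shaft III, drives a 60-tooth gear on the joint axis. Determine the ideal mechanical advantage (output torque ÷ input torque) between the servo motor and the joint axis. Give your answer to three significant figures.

Each stage contributes driven/driver: chain 98/28 = 3.5, gear mesh 32/24 = 1.3333, gear mesh 60/24 = 2.5.
Overall: 3.5 × 1.3333 × 2.5 = 11.667.

11.7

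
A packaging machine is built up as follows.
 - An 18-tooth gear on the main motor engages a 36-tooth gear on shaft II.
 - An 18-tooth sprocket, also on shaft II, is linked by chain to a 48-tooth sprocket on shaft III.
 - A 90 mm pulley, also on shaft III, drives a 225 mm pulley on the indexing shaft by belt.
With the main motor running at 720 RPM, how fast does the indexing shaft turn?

gear mesh 36/18 = 2 → 720/2 = 360 RPM
chain 48/18 = 2.6667 → 360/2.6667 = 135 RPM
belt 225/90 = 2.5 → 135/2.5 = 54 RPM

54 RPM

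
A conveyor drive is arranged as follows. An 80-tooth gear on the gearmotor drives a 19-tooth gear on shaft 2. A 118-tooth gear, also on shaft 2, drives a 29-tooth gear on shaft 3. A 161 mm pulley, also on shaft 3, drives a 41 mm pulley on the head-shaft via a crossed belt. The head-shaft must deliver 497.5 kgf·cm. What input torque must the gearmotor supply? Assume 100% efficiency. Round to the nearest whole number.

Overall ratio R = 0.2375 × 0.24576 × 0.25466 = 0.014864.
Input torque = output torque / R = 497.5 / 0.014864 = 33470 kgf·cm.

33470 kgf·cm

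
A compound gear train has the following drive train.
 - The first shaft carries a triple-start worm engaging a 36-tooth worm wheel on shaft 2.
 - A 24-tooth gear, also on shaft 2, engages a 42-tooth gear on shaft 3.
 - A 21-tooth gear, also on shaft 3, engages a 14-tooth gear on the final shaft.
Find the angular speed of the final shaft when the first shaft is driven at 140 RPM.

10 RPM

worm 36/3 = 12 → 140/12 = 11.667 RPM
gear mesh 42/24 = 1.75 → 11.667/1.75 = 6.6667 RPM
gear mesh 14/21 = 0.66667 → 6.6667/0.66667 = 10 RPM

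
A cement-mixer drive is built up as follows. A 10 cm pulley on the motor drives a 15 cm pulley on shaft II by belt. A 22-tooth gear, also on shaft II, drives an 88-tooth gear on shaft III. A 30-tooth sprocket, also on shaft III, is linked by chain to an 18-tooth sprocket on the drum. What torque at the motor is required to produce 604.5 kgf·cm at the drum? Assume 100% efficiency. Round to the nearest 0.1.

167.9 kgf·cm

Overall ratio R = 1.5 × 4 × 0.6 = 3.6.
Input torque = output torque / R = 604.5 / 3.6 = 167.92 kgf·cm.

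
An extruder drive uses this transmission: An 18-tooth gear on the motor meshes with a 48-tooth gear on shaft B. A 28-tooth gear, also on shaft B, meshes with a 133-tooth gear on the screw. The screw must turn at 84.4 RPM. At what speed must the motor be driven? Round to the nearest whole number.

Overall ratio R = 2.6667 × 4.75 = 12.667.
Required input speed = output speed × R = 84.4 × 12.667 = 1069.1 RPM.

1069 RPM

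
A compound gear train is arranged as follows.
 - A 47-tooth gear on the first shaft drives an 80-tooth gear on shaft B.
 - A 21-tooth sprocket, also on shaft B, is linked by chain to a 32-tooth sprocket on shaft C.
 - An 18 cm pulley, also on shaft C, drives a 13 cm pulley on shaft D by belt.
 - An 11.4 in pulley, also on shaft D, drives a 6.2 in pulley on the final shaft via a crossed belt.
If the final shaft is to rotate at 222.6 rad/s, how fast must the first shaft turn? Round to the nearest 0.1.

226.8 rad/s

Overall ratio R = 1.7021 × 1.5238 × 0.72222 × 0.54386 = 1.0188.
Required input speed = output speed × R = 222.6 × 1.0188 = 226.78 rad/s.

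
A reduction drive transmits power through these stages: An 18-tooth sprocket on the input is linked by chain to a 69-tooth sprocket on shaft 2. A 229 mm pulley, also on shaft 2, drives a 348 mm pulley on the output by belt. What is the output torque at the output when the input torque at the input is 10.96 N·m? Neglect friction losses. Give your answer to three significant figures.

63.8 N·m

chain 69/18 = 3.8333 → τ = 10.96·3.8333 = 42.013 N·m
belt 348/229 = 1.5197 → τ = 42.013·1.5197 = 63.846 N·m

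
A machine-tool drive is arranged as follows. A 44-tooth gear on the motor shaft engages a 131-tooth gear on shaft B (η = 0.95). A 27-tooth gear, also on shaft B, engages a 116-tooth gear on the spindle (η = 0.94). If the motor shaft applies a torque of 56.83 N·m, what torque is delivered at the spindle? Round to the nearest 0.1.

Gear mesh: ratio = 131/44 = 2.9773; torque at shaft B = 56.83 × 2.9773 × 0.95 = 160.74 N·m.
Gear mesh: ratio = 116/27 = 4.2963; torque at the spindle = 160.74 × 4.2963 × 0.94 = 649.15 N·m.

649.1 N·m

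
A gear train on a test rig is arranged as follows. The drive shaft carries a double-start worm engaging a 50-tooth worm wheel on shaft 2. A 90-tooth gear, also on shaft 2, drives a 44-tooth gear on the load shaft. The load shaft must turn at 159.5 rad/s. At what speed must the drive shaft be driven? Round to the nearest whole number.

Overall ratio R = 25 × 0.48889 = 12.222.
Required input speed = output speed × R = 159.5 × 12.222 = 1949.4 rad/s.

1949 rad/s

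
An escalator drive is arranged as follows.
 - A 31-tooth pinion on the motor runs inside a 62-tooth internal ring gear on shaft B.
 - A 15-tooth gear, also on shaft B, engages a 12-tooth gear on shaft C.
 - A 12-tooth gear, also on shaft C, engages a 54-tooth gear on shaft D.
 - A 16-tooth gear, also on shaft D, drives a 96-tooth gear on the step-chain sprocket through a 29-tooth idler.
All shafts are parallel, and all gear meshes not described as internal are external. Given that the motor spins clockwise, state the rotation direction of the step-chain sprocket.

clockwise

the motor → shaft B: internal mesh, same direction → CW.
shaft B → shaft C: external mesh, 1 reversal → CCW.
shaft C → shaft D: external mesh, 1 reversal → CW.
shaft D → the step-chain sprocket: driver → idler → driven is 2 external meshes, 2 reversals → CW.
4 reversals in total — an even number — so the step-chain sprocket turns the same way as the motor.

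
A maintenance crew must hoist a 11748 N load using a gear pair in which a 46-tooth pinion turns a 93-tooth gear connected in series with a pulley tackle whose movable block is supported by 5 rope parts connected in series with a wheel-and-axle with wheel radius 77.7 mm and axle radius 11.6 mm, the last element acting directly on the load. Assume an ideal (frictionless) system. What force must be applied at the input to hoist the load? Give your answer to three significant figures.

Gear pair MA = 93/46 = 2.0217.
Block-and-tackle MA = number of supporting rope parts = 5.
Wheel-and-axle MA = R/r = 77.7/11.6 = 6.6983.
Combined ideal MA = 2.0217 × 5 × 6.6983 = 67.711.
Effort = load / MA = 11748 / 67.711 = 173.5 N.

174 N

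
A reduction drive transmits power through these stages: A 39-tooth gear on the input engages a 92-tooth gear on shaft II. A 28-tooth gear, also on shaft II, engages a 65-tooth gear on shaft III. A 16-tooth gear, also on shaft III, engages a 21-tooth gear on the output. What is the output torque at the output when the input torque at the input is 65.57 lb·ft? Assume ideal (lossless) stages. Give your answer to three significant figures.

471 lb·ft

Gear mesh: ratio = 92/39 = 2.359; torque at shaft II = 65.57 × 2.359 = 154.68 lb·ft.
Gear mesh: ratio = 65/28 = 2.3214; torque at shaft III = 154.68 × 2.3214 = 359.07 lb·ft.
Gear mesh: ratio = 21/16 = 1.3125; torque at the output = 359.07 × 1.3125 = 471.28 lb·ft.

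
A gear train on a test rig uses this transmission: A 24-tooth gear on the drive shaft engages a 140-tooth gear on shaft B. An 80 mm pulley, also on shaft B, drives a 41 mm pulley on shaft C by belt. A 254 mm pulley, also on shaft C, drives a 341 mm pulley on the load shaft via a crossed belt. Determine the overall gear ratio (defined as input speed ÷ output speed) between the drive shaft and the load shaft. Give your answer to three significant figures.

Each stage contributes driven/driver: gear mesh 140/24 = 5.8333, belt 41/80 = 0.5125, belt 341/254 = 1.3425.
Overall: 5.8333 × 0.5125 × 1.3425 = 4.0136.

4.01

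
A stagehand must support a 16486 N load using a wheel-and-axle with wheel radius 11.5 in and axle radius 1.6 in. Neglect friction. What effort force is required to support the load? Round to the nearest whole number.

Wheel-and-axle MA = R/r = 11.5/1.6 = 7.1875.
Effort = load / MA = 16486 / 7.1875 = 2293.7 N.

2294 N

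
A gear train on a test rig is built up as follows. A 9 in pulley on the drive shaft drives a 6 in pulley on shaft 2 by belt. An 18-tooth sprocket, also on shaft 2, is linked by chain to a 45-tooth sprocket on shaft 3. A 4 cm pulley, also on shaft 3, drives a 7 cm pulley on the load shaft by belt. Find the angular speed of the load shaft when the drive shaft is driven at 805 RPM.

Belt: ratio = 6/9 = 0.66667, so shaft 2 turns at 805 / 0.66667 = 1207.5 RPM.
Chain: ratio = 45/18 = 2.5, so shaft 3 turns at 1207.5 / 2.5 = 483 RPM.
Belt: ratio = 7/4 = 1.75, so the load shaft turns at 483 / 1.75 = 276 RPM.

276 RPM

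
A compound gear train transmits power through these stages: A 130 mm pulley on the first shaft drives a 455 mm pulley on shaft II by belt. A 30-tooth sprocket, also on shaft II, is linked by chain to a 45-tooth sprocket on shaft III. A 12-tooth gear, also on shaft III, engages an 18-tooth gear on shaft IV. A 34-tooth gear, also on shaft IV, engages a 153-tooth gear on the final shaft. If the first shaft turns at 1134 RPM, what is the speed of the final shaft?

the first shaft → shaft II (belt, 455/130): 1134 ÷ 3.5 = 324 RPM
shaft II → shaft III (chain, 45/30): 324 ÷ 1.5 = 216 RPM
shaft III → shaft IV (gear mesh, 18/12): 216 ÷ 1.5 = 144 RPM
shaft IV → the final shaft (gear mesh, 153/34): 144 ÷ 4.5 = 32 RPM

32 RPM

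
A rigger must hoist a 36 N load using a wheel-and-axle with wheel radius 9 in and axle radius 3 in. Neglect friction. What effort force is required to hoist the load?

12 N

Wheel-and-axle MA = R/r = 9/3 = 3.
Effort = load / MA = 36 / 3 = 12 N.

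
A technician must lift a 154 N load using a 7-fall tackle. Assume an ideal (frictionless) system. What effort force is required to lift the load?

Block-and-tackle MA = number of supporting rope parts = 7.
Effort = load / MA = 154 / 7 = 22 N.

22 N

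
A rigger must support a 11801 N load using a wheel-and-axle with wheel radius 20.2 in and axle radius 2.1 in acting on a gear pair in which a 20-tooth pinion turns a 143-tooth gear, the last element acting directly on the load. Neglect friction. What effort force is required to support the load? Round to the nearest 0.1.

Wheel-and-axle MA = R/r = 20.2/2.1 = 9.619.
Gear pair MA = 143/20 = 7.15.
Combined ideal MA = 9.619 × 7.15 = 68.776.
Effort = load / MA = 11801 / 68.776 = 171.59 N.

171.6 N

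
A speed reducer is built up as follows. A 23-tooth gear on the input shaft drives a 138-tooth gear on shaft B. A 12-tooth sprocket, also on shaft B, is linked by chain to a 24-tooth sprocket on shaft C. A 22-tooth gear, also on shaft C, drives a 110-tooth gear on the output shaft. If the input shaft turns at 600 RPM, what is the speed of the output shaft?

10 RPM

Gear mesh: ratio = 138/23 = 6, so shaft B turns at 600 / 6 = 100 RPM.
Chain: ratio = 24/12 = 2, so shaft C turns at 100 / 2 = 50 RPM.
Gear mesh: ratio = 110/22 = 5, so the output shaft turns at 50 / 5 = 10 RPM.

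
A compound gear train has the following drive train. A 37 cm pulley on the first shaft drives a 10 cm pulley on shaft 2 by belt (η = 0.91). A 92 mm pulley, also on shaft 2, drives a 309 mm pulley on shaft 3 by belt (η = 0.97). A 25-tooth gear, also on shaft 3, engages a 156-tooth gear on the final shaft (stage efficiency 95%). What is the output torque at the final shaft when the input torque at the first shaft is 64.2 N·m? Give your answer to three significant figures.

305 N·m

After the belt (10/37): 64.2 × 0.27027 × 0.91 = 15.79 N·m
After the belt (309/92): 15.79 × 3.3587 × 0.97 = 51.442 N·m
After the gear mesh (156/25): 51.442 × 6.24 × 0.95 = 304.95 N·m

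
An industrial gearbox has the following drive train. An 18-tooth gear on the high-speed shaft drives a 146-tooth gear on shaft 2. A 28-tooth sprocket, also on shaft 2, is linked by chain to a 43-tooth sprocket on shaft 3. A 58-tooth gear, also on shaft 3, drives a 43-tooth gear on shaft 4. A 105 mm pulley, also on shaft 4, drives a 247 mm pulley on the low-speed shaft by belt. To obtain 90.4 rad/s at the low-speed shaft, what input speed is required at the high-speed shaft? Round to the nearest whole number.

Overall ratio R = 8.1111 × 1.5357 × 0.74138 × 2.3524 = 21.724.
Required input speed = output speed × R = 90.4 × 21.724 = 1963.8 rad/s.

1964 rad/s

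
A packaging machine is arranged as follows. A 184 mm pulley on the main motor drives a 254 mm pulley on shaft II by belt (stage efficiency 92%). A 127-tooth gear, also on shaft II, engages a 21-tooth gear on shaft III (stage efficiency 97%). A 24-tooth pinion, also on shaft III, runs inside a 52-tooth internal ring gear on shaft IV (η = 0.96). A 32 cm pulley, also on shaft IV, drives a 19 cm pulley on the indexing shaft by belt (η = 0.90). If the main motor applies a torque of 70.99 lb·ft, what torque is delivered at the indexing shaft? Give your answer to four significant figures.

Belt: ratio = 254/184 = 1.3804; torque at shaft II = 70.99 × 1.3804 × 0.92 = 90.157 lb·ft.
Gear mesh: ratio = 21/127 = 0.16535; torque at shaft III = 90.157 × 0.16535 × 0.97 = 14.461 lb·ft.
Internal gear: ratio = 52/24 = 2.1667; torque at shaft IV = 14.461 × 2.1667 × 0.96 = 30.078 lb·ft.
Belt: ratio = 19/32 = 0.59375; torque at the indexing shaft = 30.078 × 0.59375 × 0.90 = 16.073 lb·ft.

16.07 lb·ft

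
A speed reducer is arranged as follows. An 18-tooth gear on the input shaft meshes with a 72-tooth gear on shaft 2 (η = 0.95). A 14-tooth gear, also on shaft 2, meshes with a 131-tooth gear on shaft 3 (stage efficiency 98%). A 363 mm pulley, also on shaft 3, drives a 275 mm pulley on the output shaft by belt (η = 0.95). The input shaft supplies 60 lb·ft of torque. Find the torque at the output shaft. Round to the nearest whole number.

gear mesh 72/18 = 4 → τ = 60·4·0.95 = 228 lb·ft
gear mesh 131/14 = 9.3571 → τ = 228·9.3571·0.98 = 2090.8 lb·ft
belt 275/363 = 0.75758 → τ = 2090.8·0.75758·0.95 = 1504.7 lb·ft

1505 lb·ft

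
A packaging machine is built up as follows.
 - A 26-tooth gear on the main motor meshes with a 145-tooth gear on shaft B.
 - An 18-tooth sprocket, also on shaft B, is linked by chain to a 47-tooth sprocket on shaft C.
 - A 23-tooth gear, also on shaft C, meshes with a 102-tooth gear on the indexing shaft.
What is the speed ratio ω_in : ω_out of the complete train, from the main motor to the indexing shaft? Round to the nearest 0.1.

Each stage contributes driven/driver: gear mesh 145/26 = 5.5769, chain 47/18 = 2.6111, gear mesh 102/23 = 4.4348.
Overall: 5.5769 × 2.6111 × 4.4348 = 64.579.

64.6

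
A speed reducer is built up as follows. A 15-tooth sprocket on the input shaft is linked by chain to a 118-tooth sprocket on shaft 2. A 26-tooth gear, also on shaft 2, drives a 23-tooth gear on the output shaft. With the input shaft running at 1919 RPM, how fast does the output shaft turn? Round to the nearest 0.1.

275.8 RPM

the input shaft → shaft 2 (chain, 118/15): 1919 ÷ 7.8667 = 243.94 RPM
shaft 2 → the output shaft (gear mesh, 23/26): 243.94 ÷ 0.88462 = 275.76 RPM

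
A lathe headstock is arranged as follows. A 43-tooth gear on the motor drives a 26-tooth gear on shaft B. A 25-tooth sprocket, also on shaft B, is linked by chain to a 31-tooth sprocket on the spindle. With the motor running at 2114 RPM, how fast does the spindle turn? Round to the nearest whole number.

2820 RPM

the motor → shaft B (gear mesh, 26/43): 2114 ÷ 0.60465 = 3496.2 RPM
shaft B → the spindle (chain, 31/25): 3496.2 ÷ 1.24 = 2819.5 RPM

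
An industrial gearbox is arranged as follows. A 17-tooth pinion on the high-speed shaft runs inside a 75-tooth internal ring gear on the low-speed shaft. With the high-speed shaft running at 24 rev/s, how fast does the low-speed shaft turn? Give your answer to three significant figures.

Internal gear: ratio = 75/17 = 4.4118, so the low-speed shaft turns at 24 / 4.4118 = 5.44 rev/s.

5.44 rev/s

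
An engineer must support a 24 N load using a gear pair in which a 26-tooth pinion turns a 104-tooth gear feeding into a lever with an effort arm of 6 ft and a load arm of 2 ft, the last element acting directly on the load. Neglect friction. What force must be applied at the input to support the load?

Gear pair MA = 104/26 = 4.
Lever MA = effort arm / load arm = 6/2 = 3.
Combined ideal MA = 4 × 3 = 12.
Effort = load / MA = 24 / 12 = 2 N.

2 N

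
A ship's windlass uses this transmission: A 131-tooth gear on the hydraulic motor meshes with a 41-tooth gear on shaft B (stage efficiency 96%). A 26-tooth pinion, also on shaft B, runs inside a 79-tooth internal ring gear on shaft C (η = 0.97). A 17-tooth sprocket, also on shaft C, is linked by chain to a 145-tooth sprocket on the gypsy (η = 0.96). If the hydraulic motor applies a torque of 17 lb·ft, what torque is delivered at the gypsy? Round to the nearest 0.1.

123.3 lb·ft

Gear mesh: ratio = 41/131 = 0.31298; torque at shaft B = 17 × 0.31298 × 0.96 = 5.1078 lb·ft.
Internal gear: ratio = 79/26 = 3.0385; torque at shaft C = 5.1078 × 3.0385 × 0.97 = 15.054 lb·ft.
Chain: ratio = 145/17 = 8.5294; torque at the gypsy = 15.054 × 8.5294 × 0.96 = 123.27 lb·ft.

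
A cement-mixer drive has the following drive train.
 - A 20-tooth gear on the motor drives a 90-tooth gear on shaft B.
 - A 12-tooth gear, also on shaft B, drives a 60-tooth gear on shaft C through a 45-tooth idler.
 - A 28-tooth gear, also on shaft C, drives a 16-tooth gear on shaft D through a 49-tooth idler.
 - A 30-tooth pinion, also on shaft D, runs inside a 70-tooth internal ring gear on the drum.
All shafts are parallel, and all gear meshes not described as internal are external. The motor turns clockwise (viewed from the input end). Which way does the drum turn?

counterclockwise

the motor → shaft B: external mesh, 1 reversal → CCW.
shaft B → shaft C: driver → idler → driven is 2 external meshes, 2 reversals → CCW.
shaft C → shaft D: driver → idler → driven is 2 external meshes, 2 reversals → CCW.
shaft D → the drum: internal mesh, same direction → CCW.
5 reversals in total — an odd number — so the drum turns opposite to the motor.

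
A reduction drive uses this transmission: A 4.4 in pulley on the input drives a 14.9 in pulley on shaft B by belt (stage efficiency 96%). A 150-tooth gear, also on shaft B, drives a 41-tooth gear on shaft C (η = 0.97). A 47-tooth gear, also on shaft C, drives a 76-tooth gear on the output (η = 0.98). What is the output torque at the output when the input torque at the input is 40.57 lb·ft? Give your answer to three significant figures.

belt 14.9/4.4 = 3.3864 → τ = 40.57·3.3864·0.96 = 131.89 lb·ft
gear mesh 41/150 = 0.27333 → τ = 131.89·0.27333·0.97 = 34.968 lb·ft
gear mesh 76/47 = 1.617 → τ = 34.968·1.617·0.98 = 55.414 lb·ft

55.4 lb·ft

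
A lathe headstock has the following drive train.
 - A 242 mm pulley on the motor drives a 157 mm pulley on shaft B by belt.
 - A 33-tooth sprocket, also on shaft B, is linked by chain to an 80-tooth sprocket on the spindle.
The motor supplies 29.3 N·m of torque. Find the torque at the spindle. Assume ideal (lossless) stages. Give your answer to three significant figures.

Belt: ratio = 157/242 = 0.64876; torque at shaft B = 29.3 × 0.64876 = 19.009 N·m.
Chain: ratio = 80/33 = 2.4242; torque at the spindle = 19.009 × 2.4242 = 46.082 N·m.

46.1 N·m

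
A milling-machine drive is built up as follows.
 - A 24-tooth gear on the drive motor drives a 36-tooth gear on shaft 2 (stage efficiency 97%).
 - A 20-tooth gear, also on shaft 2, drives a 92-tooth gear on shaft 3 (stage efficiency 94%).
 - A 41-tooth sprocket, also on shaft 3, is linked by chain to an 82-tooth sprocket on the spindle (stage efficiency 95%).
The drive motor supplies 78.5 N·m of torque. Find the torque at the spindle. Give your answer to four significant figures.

Gear mesh: ratio = 36/24 = 1.5; torque at shaft 2 = 78.5 × 1.5 × 0.97 = 114.22 N·m.
Gear mesh: ratio = 92/20 = 4.6; torque at shaft 3 = 114.22 × 4.6 × 0.94 = 493.88 N·m.
Chain: ratio = 82/41 = 2; torque at the spindle = 493.88 × 2 × 0.95 = 938.37 N·m.

938.4 N·m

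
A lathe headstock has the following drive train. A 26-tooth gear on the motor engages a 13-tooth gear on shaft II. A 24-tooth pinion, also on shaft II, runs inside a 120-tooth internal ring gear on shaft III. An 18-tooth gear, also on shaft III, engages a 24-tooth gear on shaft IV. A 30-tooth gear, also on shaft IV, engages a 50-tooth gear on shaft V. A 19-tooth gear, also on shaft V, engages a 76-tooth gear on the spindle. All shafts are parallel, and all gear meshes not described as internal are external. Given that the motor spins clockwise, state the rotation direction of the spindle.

the motor → shaft II: external mesh, 1 reversal → CCW.
shaft II → shaft III: internal mesh, same direction → CCW.
shaft III → shaft IV: external mesh, 1 reversal → CW.
shaft IV → shaft V: external mesh, 1 reversal → CCW.
shaft V → the spindle: external mesh, 1 reversal → CW.
4 reversals in total — an even number — so the spindle turns the same way as the motor.

clockwise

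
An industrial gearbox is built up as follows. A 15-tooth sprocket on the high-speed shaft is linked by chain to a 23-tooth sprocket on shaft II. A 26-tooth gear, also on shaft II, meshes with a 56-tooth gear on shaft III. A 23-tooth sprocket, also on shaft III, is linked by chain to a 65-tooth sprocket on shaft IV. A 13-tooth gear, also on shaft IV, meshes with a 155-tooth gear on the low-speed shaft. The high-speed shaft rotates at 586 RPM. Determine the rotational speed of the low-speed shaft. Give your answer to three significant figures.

5.27 RPM

Chain: ratio = 23/15 = 1.5333, so shaft II turns at 586 / 1.5333 = 382.17 RPM.
Gear mesh: ratio = 56/26 = 2.1538, so shaft III turns at 382.17 / 2.1538 = 177.44 RPM.
Chain: ratio = 65/23 = 2.8261, so shaft IV turns at 177.44 / 2.8261 = 62.786 RPM.
Gear mesh: ratio = 155/13 = 11.923, so the low-speed shaft turns at 62.786 / 11.923 = 5.2659 RPM.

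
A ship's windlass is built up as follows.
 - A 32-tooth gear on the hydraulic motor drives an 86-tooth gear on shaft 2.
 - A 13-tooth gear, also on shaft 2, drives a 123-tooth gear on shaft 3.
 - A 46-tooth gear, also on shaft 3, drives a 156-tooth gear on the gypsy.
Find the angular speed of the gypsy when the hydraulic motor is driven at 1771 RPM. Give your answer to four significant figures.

gear mesh 86/32 = 2.6875 → 1771/2.6875 = 658.98 RPM
gear mesh 123/13 = 9.4615 → 658.98/9.4615 = 69.648 RPM
gear mesh 156/46 = 3.3913 → 69.648/3.3913 = 20.537 RPM

20.54 RPM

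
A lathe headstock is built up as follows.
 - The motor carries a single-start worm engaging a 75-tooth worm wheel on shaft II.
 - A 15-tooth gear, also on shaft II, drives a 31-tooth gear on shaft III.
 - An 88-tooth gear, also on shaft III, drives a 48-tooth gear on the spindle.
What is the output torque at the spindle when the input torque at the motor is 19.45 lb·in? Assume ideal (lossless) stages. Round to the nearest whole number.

1644 lb·in

worm 75/1 = 75 → τ = 19.45·75 = 1458.8 lb·in
gear mesh 31/15 = 2.0667 → τ = 1458.8·2.0667 = 3014.8 lb·in
gear mesh 48/88 = 0.54545 → τ = 3014.8·0.54545 = 1644.4 lb·in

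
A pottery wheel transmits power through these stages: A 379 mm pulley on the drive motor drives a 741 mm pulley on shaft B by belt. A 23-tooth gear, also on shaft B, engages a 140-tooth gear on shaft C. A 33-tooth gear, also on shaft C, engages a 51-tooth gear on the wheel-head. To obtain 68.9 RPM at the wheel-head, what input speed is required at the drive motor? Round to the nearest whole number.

Overall ratio R = 1.9551 × 6.087 × 1.5455 = 18.392.
Required input speed = output speed × R = 68.9 × 18.392 = 1267.2 RPM.

1267 RPM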